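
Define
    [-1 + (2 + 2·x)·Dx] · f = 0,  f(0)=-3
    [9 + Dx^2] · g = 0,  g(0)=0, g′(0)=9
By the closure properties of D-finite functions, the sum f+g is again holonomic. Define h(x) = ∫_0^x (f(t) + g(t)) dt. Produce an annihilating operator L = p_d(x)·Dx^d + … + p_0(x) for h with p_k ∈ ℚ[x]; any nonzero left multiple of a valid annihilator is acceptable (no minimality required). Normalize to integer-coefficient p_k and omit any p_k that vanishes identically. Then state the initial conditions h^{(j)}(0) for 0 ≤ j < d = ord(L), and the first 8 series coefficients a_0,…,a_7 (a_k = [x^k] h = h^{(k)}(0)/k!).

L = (-351 - 648·x - 324·x^2)·Dx + (630 + 1926·x + 1944·x^2 + 648·x^3)·Dx^2 + (-39 - 72·x - 36·x^2)·Dx^3 + (70 + 214·x + 216·x^2 + 72·x^3)·Dx^4  (order 4).
h: a_k = 0, -3, 15/4, 1/8, -219/64, 3/128, 2557/2560, 9/1024, …
ICs: h(0) = 0, h′(0) = -3, h′′(0) = 15/2, h′′′(0) = 3/4.

f: a_k = -3, -3/2, 3/8, -3/16, 15/128, -21/256, 63/1024, -99/2048, …
g: a_k = 0, 9, 0, -27/2, 0, 243/40, 0, -729/560, …
Sum ⇒ L₀ = lclm(L_f,L_g) in ℚ(x)⟨Dx⟩.
h=∫h₀ ⇒ L = L₀·Dx.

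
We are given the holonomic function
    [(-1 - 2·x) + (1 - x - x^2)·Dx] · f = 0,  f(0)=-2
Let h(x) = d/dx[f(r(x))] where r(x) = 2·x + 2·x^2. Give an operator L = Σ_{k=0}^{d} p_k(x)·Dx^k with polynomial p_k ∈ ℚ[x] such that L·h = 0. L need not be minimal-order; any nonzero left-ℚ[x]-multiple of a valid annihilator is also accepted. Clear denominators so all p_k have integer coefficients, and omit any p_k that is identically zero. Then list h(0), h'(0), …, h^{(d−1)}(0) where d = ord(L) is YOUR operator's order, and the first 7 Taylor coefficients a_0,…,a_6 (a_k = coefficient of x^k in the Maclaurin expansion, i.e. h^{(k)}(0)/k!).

L = (10 + 20·x + 60·x^2 + 80·x^3 + 40·x^4) + (-1 + 10·x^2 + 20·x^3 + 20·x^4 + 8·x^5)·Dx  (order 1).
h: a_k = -4, -40, -240, -1280, -6480, -31392, -147840, …
ICs: h(0) = -4.

f: a_k = -2, -2, -4, -6, -10, -16, -26, …
Change of var in L_f (x↦r) gives L₀.
Differentiate: ansatz ord ≤ ord L₀ ⇒ L.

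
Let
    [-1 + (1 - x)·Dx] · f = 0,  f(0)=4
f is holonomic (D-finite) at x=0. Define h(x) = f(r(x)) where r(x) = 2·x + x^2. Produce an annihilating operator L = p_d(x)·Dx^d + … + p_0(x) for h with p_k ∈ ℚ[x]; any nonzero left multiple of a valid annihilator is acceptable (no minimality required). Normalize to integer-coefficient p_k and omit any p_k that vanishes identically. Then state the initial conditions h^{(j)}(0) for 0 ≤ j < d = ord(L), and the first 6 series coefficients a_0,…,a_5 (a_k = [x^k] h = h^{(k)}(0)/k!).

L = (2 + 2·x) + (-1 + 2·x + x^2)·Dx  (order 1).
h: a_k = 4, 8, 20, 48, 116, 280, …
ICs: h(0) = 4.

f: a_k = 4, 4, 4, 4, 4, 4, …
Substitute x→r, Dx→(1/r')Dx; clear ⇒ L₀.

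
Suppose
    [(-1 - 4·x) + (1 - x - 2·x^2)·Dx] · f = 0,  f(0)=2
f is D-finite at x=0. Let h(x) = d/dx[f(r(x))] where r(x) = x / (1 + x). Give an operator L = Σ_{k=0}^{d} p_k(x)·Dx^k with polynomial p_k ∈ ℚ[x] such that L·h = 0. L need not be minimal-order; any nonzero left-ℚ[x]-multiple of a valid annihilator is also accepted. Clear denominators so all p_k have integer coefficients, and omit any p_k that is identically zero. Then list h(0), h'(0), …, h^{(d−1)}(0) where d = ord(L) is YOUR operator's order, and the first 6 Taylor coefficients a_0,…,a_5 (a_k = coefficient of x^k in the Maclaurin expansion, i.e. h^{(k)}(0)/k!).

L = (4 + 12·x + 36·x^2 + 20·x^3) + (-1 - 7·x - 9·x^2 + 7·x^3 + 10·x^4)·Dx  (order 1).
h: a_k = 2, 8, 0, 32, -40, 144, …
ICs: h(0) = 2.

f: a_k = 2, 2, 6, 10, 22, 42, …
Substitute x→r, Dx→(1/r')Dx; clear ⇒ L₀.
h₀' ⇒ L via d/dx closure of L₀.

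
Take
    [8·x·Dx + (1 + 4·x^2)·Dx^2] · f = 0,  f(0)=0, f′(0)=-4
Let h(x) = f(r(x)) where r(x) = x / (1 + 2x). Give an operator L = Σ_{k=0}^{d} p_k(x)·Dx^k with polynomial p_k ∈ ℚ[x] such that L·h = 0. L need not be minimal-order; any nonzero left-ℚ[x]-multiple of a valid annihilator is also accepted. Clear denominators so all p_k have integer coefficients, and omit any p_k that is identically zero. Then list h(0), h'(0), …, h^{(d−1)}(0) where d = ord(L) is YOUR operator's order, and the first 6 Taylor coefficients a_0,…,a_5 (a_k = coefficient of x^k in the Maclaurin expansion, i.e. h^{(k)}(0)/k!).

f: a_k = 0, -4, 0, 16/3, 0, -64/5, …
Substitute x→r, Dx→(1/r')Dx; clear ⇒ L₀.
L = (4 + 16·x)·Dx + (1 + 4·x + 8·x^2)·Dx^2  (order 2).
h: a_k = 0, -4, 8, -32/3, 0, 256/5, …
ICs: h(0) = 0, h′(0) = -4.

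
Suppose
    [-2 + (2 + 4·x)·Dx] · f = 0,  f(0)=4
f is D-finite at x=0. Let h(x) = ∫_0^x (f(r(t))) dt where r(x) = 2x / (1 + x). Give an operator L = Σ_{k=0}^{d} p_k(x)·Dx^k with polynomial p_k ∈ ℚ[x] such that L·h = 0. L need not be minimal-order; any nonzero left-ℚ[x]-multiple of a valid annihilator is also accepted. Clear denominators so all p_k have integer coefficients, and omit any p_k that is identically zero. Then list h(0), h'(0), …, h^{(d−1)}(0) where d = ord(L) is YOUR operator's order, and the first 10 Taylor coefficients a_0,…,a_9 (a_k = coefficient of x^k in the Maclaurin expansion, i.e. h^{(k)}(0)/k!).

L = -2·Dx + (1 + 6·x + 5·x^2)·Dx^2  (order 2).
h: a_k = 0, 4, 4, -16/3, 10, -24, 68, -1504/7, 731, -23600/9, …
ICs: h(0) = 0, h′(0) = 4.

f: a_k = 4, 4, -2, 2, -5/2, 7/2, -21/4, 33/4, -429/32, 715/32, …
Substitute x→r, Dx→(1/r')Dx; clear ⇒ L₀.
h=∫₀ˣh₀: take L = L₀·Dx.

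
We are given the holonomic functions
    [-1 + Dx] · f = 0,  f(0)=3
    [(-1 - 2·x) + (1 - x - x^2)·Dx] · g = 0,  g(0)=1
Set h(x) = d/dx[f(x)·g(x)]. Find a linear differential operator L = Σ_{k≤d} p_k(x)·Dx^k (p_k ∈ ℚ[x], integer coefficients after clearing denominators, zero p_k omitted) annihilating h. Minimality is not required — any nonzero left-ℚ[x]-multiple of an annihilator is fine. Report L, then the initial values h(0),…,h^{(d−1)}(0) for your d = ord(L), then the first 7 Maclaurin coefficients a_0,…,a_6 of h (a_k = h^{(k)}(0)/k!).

L = (7 + 6·x - x^2 - 2·x^3 + x^4) + (-2 + x + 4·x^2 - x^4)·Dx  (order 1).
h: a_k = 6, 21, 51, 221/2, 893/4, 17347/40, 98221/120, …
ICs: h(0) = 6.

f: a_k = 3, 3, 3/2, 1/2, 1/8, 1/40, 1/240, …
g: a_k = 1, 1, 2, 3, 5, 8, 13, …
L₀ := L_f ⊗_s L_g (sym. prod.), ord ≤ 1.
Differentiate: ansatz ord ≤ ord L₀ ⇒ L.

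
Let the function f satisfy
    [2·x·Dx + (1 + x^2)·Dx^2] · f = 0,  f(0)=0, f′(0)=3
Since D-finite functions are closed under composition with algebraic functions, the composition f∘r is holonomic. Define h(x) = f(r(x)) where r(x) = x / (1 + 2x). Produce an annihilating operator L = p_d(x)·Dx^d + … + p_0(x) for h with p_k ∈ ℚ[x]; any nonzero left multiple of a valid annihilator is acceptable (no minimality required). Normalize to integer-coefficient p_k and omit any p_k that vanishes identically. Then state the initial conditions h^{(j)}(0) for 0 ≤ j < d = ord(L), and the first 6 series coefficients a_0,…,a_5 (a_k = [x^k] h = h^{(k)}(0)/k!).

f: a_k = 0, 3, 0, -1, 0, 3/5, …
L₀ from L_f via x↦r, Dx↦r'^{-1}Dx.
L = (4 + 10·x)·Dx + (1 + 4·x + 5·x^2)·Dx^2  (order 2).
h: a_k = 0, 3, -6, 11, -18, 123/5, …
ICs: h(0) = 0, h′(0) = 3.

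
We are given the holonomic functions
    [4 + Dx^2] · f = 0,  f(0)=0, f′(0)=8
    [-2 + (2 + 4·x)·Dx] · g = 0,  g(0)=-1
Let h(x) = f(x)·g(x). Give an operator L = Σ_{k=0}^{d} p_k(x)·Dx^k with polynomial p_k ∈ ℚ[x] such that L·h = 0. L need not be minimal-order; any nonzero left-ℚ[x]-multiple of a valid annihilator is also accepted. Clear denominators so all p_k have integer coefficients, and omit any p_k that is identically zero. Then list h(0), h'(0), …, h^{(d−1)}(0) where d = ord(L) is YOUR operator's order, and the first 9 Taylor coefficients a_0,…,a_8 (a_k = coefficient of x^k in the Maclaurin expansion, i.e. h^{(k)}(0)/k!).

f: a_k = 0, 8, 0, -16/3, 0, 16/15, 0, -32/315, 0, …
g: a_k = -1, -1, 1/2, -1/2, 5/8, -7/8, 21/16, -33/16, 429/128, …
f·g: L₀ = L_f ⊗_s L_g, ord ≤ 2·1.
L = (7 + 16·x + 16·x^2) + (-2 - 4·x)·Dx + (1 + 4·x + 4·x^2)·Dx^2  (order 2).
h: a_k = 0, -8, -8, 28/3, 4/3, 19/15, -27/5, 983/126, -7727/630, …
ICs: h(0) = 0, h′(0) = -8.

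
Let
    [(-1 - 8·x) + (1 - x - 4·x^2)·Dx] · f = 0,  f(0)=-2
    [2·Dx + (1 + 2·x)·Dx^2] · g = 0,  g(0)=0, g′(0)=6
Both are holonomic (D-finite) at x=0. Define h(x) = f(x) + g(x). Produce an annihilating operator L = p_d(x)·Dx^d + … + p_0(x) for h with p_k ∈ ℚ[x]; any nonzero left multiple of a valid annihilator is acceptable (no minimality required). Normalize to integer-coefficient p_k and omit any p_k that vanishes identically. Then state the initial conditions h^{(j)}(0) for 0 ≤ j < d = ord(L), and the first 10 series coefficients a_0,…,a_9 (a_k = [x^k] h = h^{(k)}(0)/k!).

f: a_k = -2, -2, -10, -18, -58, -130, -362, -882, -2330, -5858, …
g: a_k = 0, 6, -6, 8, -12, 96/5, -32, 384/7, -96, 512/3, …
Sum ⇒ L₀ = lclm(L_f,L_g) in ℚ(x)⟨Dx⟩.
L = (94 + 644·x + 1664·x^2 + 1920·x^3 + 1536·x^4)·Dx + (23 + 324·x + 1448·x^2 + 3072·x^3 + 3904·x^4 + 2560·x^5)·Dx^2 + (-6 - 35·x - 53·x^2 + 98·x^3 + 528·x^4 + 864·x^5 + 512·x^6)·Dx^3  (order 3).
h: a_k = -2, 4, -16, -10, -70, -554/5, -394, -5790/7, -2426, -17062/3, …
ICs: h(0) = -2, h′(0) = 4, h′′(0) = -32.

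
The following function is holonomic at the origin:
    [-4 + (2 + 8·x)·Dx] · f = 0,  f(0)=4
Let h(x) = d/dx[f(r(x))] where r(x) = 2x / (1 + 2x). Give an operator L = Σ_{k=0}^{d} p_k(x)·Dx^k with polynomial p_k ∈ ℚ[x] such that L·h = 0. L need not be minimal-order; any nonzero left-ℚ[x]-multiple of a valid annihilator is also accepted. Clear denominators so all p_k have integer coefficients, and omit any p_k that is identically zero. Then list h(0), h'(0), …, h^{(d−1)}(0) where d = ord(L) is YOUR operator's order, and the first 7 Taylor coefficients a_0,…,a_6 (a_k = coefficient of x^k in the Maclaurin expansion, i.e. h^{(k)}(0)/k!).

f: a_k = 4, 8, -8, 16, -40, 112, -336, …
Change of var in L_f (x↦r) gives L₀.
h₀' ⇒ L via d/dx closure of L₀.
L = (-8 - 40·x) + (-1 - 12·x - 20·x^2)·Dx  (order 1).
h: a_k = 16, -128, 960, -7680, 65280, -577536, 5239808, …
ICs: h(0) = 16.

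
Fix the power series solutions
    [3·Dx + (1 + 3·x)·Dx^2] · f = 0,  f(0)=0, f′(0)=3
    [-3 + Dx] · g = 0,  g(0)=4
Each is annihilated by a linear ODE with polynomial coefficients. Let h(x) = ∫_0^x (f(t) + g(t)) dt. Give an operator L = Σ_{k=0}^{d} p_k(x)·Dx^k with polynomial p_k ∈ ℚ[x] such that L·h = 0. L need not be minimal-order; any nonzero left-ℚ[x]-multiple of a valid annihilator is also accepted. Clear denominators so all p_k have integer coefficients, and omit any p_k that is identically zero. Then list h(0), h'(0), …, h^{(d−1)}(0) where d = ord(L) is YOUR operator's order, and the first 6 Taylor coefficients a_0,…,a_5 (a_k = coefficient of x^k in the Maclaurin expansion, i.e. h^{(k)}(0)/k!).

L = (-27 - 27·x)·Dx^2 + (3 - 18·x - 27·x^2)·Dx^3 + (2 + 9·x + 9·x^2)·Dx^4  (order 4).
h: a_k = 0, 4, 15/2, 9/2, 27/4, -27/20, …
ICs: h(0) = 0, h′(0) = 4, h′′(0) = 15, h′′′(0) = 27.

f: a_k = 0, 3, -9/2, 9, -81/4, 243/5, …
g: a_k = 4, 12, 18, 18, 27/2, 81/10, …
Weyl lclm of L_f,L_g ⇒ L₀ (ord ≤ 3).
h=∫h₀ ⇒ L = L₀·Dx.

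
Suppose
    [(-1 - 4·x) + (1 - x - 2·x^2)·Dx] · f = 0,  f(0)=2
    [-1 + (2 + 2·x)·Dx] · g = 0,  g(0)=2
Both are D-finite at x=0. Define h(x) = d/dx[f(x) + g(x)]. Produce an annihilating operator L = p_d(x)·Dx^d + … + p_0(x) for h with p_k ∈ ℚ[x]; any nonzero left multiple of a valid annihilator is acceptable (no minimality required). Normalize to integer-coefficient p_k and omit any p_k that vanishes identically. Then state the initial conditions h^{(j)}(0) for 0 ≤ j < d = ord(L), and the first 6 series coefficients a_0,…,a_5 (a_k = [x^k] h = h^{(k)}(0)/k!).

L = (-78 - 288·x - 288·x^2 - 240·x^3) + (-117 - 693·x - 1188·x^2 - 1332·x^3 - 720·x^4)·Dx + (26 + 52·x + 2·x^2 - 208·x^3 - 344·x^4 - 160·x^5)·Dx^2  (order 2).
h: a_k = 3, 23/2, 243/8, 1403/16, 26915/128, 132033/256, …
ICs: h(0) = 3, h′(0) = 23/2.

f: a_k = 2, 2, 6, 10, 22, 42, …
g: a_k = 2, 1, -1/4, 1/8, -5/64, 7/128, …
f+g: L₀ = lclm(L_f,L_g), ord ≤ 1+1.
Differentiate: ansatz ord ≤ ord L₀ ⇒ L.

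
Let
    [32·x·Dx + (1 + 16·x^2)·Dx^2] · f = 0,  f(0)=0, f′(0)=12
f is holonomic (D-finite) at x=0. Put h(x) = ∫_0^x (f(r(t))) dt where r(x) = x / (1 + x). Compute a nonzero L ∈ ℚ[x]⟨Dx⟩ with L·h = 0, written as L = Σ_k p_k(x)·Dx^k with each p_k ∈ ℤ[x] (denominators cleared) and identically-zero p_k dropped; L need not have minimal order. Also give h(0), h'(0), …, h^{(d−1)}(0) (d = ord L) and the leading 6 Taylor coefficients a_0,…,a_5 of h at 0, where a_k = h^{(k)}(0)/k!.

L = (2 + 34·x)·Dx^2 + (1 + 2·x + 17·x^2)·Dx^3  (order 3).
h: a_k = 0, 0, 6, -4, -13, 36, …
ICs: h(0) = 0, h′(0) = 0, h′′(0) = 12.

f: a_k = 0, 12, 0, -64, 0, 3072/5, …
f∘r: x↦r, Dx↦Dx/r' in L_f ⇒ L₀.
∫: right-multiply L₀ by Dx.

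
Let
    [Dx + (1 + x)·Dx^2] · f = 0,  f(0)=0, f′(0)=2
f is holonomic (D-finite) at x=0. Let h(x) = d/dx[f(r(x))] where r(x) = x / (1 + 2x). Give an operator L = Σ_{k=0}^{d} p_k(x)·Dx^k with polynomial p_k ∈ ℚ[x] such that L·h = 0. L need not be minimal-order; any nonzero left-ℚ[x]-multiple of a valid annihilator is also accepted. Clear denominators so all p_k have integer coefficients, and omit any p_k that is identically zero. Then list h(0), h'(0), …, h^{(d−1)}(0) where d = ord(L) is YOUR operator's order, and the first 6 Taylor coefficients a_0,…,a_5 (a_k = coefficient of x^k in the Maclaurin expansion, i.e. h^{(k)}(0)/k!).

L = (5 + 12·x) + (1 + 5·x + 6·x^2)·Dx  (order 1).
h: a_k = 2, -10, 38, -130, 422, -1330, …
ICs: h(0) = 2.

f: a_k = 0, 2, -1, 2/3, -1/2, 2/5, …
h₀=f(r): pull back L_f along r ⇒ L₀.
Differentiate: ansatz ord ≤ ord L₀ ⇒ L.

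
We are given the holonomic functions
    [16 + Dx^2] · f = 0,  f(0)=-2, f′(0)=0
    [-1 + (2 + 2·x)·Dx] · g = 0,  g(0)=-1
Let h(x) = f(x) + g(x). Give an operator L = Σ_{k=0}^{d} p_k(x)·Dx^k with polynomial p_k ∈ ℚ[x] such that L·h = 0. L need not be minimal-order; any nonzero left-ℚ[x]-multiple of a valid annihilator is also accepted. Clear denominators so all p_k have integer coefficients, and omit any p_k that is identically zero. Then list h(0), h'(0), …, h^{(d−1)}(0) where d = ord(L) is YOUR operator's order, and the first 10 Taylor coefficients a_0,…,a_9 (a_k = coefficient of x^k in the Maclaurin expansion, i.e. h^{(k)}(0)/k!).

f: a_k = -2, 0, 16, 0, -64/3, 0, 512/45, 0, -1024/315, 0, …
g: a_k = -1, -1/2, 1/8, -1/16, 5/128, -7/256, 21/1024, -33/2048, 429/32768, -715/65536, …
h₀=f+g: left-lcm gives L₀, ord ≤ 3.
L = (-1072 - 2048·x - 1024·x^2) + (2016 + 6112·x + 6144·x^2 + 2048·x^3)·Dx + (-67 - 128·x - 64·x^2)·Dx^2 + (126 + 382·x + 384·x^2 + 128·x^3)·Dx^3  (order 3).
h: a_k = -3, -1/2, 129/8, -1/16, -8177/384, -7/256, 525233/46080, -33/2048, -33419297/10321920, -715/65536, …
ICs: h(0) = -3, h′(0) = -1/2, h′′(0) = 129/4.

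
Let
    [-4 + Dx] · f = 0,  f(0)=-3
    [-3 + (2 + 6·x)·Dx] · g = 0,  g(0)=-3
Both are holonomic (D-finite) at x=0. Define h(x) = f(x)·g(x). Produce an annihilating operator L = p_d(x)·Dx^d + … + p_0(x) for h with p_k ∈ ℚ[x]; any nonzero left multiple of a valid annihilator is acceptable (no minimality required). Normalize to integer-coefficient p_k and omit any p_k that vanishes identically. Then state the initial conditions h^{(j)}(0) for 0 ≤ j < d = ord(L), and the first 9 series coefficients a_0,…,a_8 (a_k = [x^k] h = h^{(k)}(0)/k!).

L = (-11 - 24·x) + (2 + 6·x)·Dx  (order 1).
h: a_k = 9, 99/2, 927/8, 2859/16, 24483/128, 230649/1280, 497863/5120, 9695729/71680, -133285631/1146880, …
ICs: h(0) = 9.

f: a_k = -3, -12, -24, -32, -32, -128/5, -256/15, -1024/105, -512/105, …
g: a_k = -3, -9/2, 27/8, -81/16, 1215/128, -5103/256, 45927/1024, -216513/2048, 8444007/32768, …
Product ⇒ symmetric product L₀, ord ≤ 1.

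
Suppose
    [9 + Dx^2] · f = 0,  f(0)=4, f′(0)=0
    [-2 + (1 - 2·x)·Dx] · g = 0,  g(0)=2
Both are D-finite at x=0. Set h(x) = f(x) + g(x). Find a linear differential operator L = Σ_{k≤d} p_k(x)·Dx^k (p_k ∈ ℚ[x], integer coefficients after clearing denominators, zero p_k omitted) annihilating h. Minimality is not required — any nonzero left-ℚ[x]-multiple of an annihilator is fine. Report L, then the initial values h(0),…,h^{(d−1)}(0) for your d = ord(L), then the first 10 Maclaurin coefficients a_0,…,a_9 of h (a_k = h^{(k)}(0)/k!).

L = (-594 + 648·x - 648·x^2) + (153 - 630·x + 972·x^2 - 648·x^3)·Dx + (-66 + 72·x - 72·x^2)·Dx^2 + (17 - 70·x + 108·x^2 - 72·x^3)·Dx^3  (order 3).
h: a_k = 6, 4, -10, 16, 91/2, 64, 2479/20, 256, 574169/1120, 1024, …
ICs: h(0) = 6, h′(0) = 4, h′′(0) = -20.

f: a_k = 4, 0, -18, 0, 27/2, 0, -81/20, 0, 729/1120, 0, …
g: a_k = 2, 4, 8, 16, 32, 64, 128, 256, 512, 1024, …
Sum ⇒ L₀ = lclm(L_f,L_g) in ℚ(x)⟨Dx⟩.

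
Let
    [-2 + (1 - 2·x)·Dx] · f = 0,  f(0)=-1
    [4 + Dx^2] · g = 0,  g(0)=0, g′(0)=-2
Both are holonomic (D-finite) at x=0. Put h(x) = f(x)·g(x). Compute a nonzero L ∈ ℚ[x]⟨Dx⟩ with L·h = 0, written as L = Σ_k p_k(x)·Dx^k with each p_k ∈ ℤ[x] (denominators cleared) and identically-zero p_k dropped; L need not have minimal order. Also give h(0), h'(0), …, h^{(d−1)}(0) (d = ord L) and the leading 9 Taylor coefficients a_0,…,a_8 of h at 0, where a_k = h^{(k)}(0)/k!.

f: a_k = -1, -2, -4, -8, -16, -32, -64, -128, -256, …
g: a_k = 0, -2, 0, 4/3, 0, -4/15, 0, 8/315, 0, …
Sym-product of L_f,L_g gives L₀ (≤ ord 2).
L = (-4 + 8·x) + 4·Dx + (-1 + 2·x)·Dx^2  (order 2).
h: a_k = 0, 2, 4, 20/3, 40/3, 404/15, 808/15, 33928/315, 67856/315, …
ICs: h(0) = 0, h′(0) = 2.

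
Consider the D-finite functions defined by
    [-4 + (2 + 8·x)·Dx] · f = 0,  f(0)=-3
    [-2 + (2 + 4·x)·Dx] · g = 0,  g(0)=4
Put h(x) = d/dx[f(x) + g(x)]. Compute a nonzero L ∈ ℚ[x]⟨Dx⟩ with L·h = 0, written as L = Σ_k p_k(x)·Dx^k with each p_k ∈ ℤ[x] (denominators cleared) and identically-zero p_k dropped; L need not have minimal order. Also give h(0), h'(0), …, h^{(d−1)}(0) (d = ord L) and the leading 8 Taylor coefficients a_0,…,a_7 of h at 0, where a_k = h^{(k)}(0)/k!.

f: a_k = -3, -6, 6, -12, 30, -84, 252, -792, …
g: a_k = 4, 4, -2, 2, -5/2, 7/2, -21/4, 33/4, …
h₀=f+g: left-lcm gives L₀, ord ≤ 2.
h=h₀': d/dx-closure on L₀ ⇒ L.
L = -6 + (-9 - 24·x)·Dx + (-1 - 6·x - 8·x^2)·Dx^2  (order 2).
h: a_k = -2, 8, -30, 110, -805/2, 2961/2, -21945/4, 81939/4, …
ICs: h(0) = -2, h′(0) = 8.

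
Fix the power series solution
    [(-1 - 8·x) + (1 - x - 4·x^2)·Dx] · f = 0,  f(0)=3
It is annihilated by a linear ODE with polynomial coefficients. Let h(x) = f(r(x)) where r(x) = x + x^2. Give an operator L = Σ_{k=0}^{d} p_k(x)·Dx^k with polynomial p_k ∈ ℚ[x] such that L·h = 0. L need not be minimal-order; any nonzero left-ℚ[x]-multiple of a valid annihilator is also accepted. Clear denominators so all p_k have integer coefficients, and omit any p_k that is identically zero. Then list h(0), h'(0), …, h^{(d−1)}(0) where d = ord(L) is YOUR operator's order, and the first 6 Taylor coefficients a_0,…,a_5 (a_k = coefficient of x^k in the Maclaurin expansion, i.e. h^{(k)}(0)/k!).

f: a_k = 3, 3, 15, 27, 87, 195, …
L₀ from L_f via x↦r, Dx↦r'^{-1}Dx.
L = (1 + 10·x + 24·x^2 + 16·x^3) + (-1 + x + 5·x^2 + 8·x^3 + 4·x^4)·Dx  (order 1).
h: a_k = 3, 3, 18, 57, 183, 624, …
ICs: h(0) = 3.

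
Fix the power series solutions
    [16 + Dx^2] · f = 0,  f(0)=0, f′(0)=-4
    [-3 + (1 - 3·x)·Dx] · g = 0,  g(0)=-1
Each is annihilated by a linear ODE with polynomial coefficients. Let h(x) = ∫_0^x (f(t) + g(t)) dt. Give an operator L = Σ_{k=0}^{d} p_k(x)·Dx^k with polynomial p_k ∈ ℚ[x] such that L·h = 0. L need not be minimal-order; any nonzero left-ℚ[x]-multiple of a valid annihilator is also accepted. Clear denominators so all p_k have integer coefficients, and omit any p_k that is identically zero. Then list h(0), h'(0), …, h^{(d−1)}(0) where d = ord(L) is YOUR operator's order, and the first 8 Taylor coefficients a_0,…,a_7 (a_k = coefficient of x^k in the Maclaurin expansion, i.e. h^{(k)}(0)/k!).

f: a_k = 0, -4, 0, 32/3, 0, -128/15, 0, 1024/315, …
g: a_k = -1, -3, -9, -27, -81, -243, -729, -2187, …
Weyl lclm of L_f,L_g ⇒ L₀ (ord ≤ 3).
Integrate: L := L₀·Dx.
L = (-1680 + 2304·x - 3456·x^2)·Dx + (272 - 1584·x + 3456·x^2 - 3456·x^3)·Dx^2 + (-105 + 144·x - 216·x^2)·Dx^3 + (17 - 99·x + 216·x^2 - 216·x^3)·Dx^4  (order 4).
h: a_k = 0, -1, -7/2, -3, -49/12, -81/5, -3773/90, -729/7, …
ICs: h(0) = 0, h′(0) = -1, h′′(0) = -7, h′′′(0) = -18.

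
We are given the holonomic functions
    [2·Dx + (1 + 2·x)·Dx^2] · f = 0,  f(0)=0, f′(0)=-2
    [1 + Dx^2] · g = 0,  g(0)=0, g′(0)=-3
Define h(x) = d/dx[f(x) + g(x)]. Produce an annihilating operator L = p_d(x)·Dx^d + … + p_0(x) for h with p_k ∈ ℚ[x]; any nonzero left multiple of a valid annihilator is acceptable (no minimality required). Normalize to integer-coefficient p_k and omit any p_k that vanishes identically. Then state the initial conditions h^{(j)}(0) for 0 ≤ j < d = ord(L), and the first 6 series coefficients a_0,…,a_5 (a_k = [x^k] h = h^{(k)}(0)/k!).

L = (50 + 8·x + 8·x^2) + (9 + 22·x + 12·x^2 + 8·x^3)·Dx + (50 + 8·x + 8·x^2)·Dx^2 + (9 + 22·x + 12·x^2 + 8·x^3)·Dx^3  (order 3).
h: a_k = -5, 4, -13/2, 16, -257/8, 64, …
ICs: h(0) = -5, h′(0) = 4, h′′(0) = -13.

f: a_k = 0, -2, 2, -8/3, 4, -32/5, …
g: a_k = 0, -3, 0, 1/2, 0, -1/40, …
f+g: L₀ = lclm(L_f,L_g), ord ≤ 2+2.
h₀' ⇒ L via d/dx closure of L₀.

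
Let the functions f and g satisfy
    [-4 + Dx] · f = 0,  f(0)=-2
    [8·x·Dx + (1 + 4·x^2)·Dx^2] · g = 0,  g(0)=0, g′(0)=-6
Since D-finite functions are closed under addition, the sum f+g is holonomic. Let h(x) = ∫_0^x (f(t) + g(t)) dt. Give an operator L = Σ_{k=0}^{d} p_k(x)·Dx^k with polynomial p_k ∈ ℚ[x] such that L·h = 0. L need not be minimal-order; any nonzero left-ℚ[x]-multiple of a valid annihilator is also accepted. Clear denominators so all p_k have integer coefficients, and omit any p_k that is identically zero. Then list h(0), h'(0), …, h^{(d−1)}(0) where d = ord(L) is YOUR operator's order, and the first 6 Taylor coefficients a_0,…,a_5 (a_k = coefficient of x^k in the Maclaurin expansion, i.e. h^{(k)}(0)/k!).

f: a_k = -2, -8, -16, -64/3, -64/3, -256/15, …
g: a_k = 0, -6, 0, 8, 0, -96/5, …
Sum ⇒ L₀ = lclm(L_f,L_g) in ℚ(x)⟨Dx⟩.
Integrate: L := L₀·Dx.
L = (8 - 32·x - 96·x^2 - 128·x^3)·Dx^2 + (-6 - 8·x^2 - 64·x^4)·Dx^3 + (1 + 2·x + 8·x^2 + 8·x^3 + 16·x^4)·Dx^4  (order 4).
h: a_k = 0, -2, -7, -16/3, -10/3, -64/15, …
ICs: h(0) = 0, h′(0) = -2, h′′(0) = -14, h′′′(0) = -32.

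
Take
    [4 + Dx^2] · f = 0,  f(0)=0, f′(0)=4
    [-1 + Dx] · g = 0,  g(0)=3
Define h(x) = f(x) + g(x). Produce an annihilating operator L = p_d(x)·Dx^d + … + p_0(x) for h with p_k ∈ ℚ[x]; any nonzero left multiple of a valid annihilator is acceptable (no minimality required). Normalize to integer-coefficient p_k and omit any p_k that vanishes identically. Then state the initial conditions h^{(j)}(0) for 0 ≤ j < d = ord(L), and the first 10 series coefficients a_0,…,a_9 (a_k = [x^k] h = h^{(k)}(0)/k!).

L = -4 + 4·Dx - Dx^2 + Dx^3  (order 3).
h: a_k = 3, 7, 3/2, -13/6, 1/8, 67/120, 1/240, -253/5040, 1/13440, 1027/362880, …
ICs: h(0) = 3, h′(0) = 7, h′′(0) = 3.

f: a_k = 0, 4, 0, -8/3, 0, 8/15, 0, -16/315, 0, 8/2835, …
g: a_k = 3, 3, 3/2, 1/2, 1/8, 1/40, 1/240, 1/1680, 1/13440, 1/120960, …
h₀=f+g: left-lcm gives L₀, ord ≤ 3.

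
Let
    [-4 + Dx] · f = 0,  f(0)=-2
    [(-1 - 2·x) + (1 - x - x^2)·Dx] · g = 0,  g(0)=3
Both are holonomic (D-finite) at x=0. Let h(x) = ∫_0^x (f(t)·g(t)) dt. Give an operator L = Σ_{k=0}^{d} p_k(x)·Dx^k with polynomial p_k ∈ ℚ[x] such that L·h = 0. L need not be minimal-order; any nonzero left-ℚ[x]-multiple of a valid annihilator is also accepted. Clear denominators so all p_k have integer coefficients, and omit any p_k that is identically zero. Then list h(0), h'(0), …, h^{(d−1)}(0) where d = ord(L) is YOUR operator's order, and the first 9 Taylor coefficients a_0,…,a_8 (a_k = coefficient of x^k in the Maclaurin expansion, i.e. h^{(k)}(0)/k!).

f: a_k = -2, -8, -16, -64/3, -64/3, -256/15, -512/45, -2048/315, -1024/315, …
g: a_k = 3, 3, 6, 9, 15, 24, 39, 63, 102, …
L₀ := L_f ⊗_s L_g (sym. prod.), ord ≤ 1.
h=∫h₀ ⇒ L = L₀·Dx.
L = (5 - 2·x - 4·x^2)·Dx + (-1 + x + x^2)·Dx^2  (order 2).
h: a_k = 0, -6, -15, -28, -89/2, -326/5, -1388/15, -2746/21, -78227/420, …
ICs: h(0) = 0, h′(0) = -6.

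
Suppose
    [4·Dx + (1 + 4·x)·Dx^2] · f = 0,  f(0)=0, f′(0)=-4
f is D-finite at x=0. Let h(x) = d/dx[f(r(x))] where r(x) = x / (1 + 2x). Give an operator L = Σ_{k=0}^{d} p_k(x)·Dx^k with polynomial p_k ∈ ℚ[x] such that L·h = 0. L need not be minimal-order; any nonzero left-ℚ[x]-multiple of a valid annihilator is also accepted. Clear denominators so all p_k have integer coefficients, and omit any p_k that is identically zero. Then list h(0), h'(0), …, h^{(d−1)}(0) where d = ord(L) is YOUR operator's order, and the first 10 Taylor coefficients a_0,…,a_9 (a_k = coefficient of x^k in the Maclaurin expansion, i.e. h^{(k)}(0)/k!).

f: a_k = 0, -4, 8, -64/3, 64, -1024/5, 2048/3, -16384/7, 8192, -262144/9, …
f∘r: x↦r, Dx↦Dx/r' in L_f ⇒ L₀.
h=h₀': d/dx-closure on L₀ ⇒ L.
L = (8 + 24·x) + (1 + 8·x + 12·x^2)·Dx  (order 1).
h: a_k = -4, 32, -208, 1280, -7744, 46592, -279808, 1679360, -10077184, 60465152, …
ICs: h(0) = -4.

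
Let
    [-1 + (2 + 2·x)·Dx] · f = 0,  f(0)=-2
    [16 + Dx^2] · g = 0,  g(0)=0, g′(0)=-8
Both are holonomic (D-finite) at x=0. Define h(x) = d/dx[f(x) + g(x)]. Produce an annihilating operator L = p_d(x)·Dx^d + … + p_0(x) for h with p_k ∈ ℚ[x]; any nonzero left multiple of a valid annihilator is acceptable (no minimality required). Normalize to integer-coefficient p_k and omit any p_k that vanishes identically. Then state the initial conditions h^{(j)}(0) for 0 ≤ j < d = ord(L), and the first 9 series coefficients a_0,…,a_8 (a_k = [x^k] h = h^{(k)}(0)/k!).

f: a_k = -2, -1, 1/4, -1/8, 5/64, -7/128, 21/512, -33/1024, 429/16384, …
g: a_k = 0, -8, 0, 64/3, 0, -256/15, 0, 2048/315, 0, …
Weyl lclm of L_f,L_g ⇒ L₀ (ord ≤ 3).
h=h₀': d/dx-closure on L₀ ⇒ L.
L = (-1264 - 2048·x - 1024·x^2) + (-2144 - 6240·x - 6144·x^2 - 2048·x^3)·Dx + (-79 - 128·x - 64·x^2)·Dx^2 + (-134 - 390·x - 384·x^2 - 128·x^3)·Dx^3  (order 3).
h: a_k = -9, 1/2, 509/8, 5/16, -32873/384, 63/256, 2086757/46080, 429/2048, -136244753/10321920, …
ICs: h(0) = -9, h′(0) = 1/2, h′′(0) = 509/4.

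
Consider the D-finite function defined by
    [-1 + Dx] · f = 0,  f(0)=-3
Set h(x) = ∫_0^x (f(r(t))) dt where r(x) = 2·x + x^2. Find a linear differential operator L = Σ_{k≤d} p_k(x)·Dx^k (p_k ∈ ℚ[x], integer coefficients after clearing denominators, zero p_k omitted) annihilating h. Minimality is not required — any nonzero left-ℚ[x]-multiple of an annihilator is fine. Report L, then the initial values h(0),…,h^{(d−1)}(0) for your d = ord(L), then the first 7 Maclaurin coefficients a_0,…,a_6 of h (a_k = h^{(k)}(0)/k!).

L = (-2 - 2·x)·Dx + Dx^2  (order 2).
h: a_k = 0, -3, -3, -3, -5/2, -19/10, -13/10, …
ICs: h(0) = 0, h′(0) = -3.

f: a_k = -3, -3, -3/2, -1/2, -1/8, -1/40, -1/240, …
Change of var in L_f (x↦r) gives L₀.
h=∫₀ˣh₀: take L = L₀·Dx.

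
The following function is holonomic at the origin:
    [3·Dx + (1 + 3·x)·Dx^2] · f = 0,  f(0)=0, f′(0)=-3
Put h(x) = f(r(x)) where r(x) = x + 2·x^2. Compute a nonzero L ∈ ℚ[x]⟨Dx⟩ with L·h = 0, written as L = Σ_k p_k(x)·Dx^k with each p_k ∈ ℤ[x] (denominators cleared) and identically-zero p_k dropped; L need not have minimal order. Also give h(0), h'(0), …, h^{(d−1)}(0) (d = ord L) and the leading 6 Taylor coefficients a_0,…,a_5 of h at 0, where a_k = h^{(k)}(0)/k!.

L = (-1 + 12·x + 24·x^2)·Dx + (1 + 7·x + 18·x^2 + 24·x^3)·Dx^2  (order 2).
h: a_k = 0, -3, -3/2, 9, -63/4, 27/5, …
ICs: h(0) = 0, h′(0) = -3.

f: a_k = 0, -3, 9/2, -9, 81/4, -243/5, …
Change of var in L_f (x↦r) gives L₀.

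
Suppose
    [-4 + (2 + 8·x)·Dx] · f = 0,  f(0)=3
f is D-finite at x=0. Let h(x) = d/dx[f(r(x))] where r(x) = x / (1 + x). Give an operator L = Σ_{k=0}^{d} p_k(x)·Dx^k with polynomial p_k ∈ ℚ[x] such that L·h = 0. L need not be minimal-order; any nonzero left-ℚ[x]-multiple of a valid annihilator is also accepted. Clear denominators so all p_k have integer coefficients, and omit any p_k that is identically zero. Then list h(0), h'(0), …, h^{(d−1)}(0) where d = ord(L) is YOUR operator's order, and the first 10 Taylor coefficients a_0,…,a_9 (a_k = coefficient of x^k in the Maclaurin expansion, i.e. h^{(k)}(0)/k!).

L = (-4 - 10·x) + (-1 - 6·x - 5·x^2)·Dx  (order 1).
h: a_k = 6, -24, 90, -360, 1530, -6768, 30702, -141600, 660690, -3109320, …
ICs: h(0) = 6.

f: a_k = 3, 6, -6, 12, -30, 84, -252, 792, -2574, 8580, …
f∘r: x↦r, Dx↦Dx/r' in L_f ⇒ L₀.
h₀' ⇒ L via d/dx closure of L₀.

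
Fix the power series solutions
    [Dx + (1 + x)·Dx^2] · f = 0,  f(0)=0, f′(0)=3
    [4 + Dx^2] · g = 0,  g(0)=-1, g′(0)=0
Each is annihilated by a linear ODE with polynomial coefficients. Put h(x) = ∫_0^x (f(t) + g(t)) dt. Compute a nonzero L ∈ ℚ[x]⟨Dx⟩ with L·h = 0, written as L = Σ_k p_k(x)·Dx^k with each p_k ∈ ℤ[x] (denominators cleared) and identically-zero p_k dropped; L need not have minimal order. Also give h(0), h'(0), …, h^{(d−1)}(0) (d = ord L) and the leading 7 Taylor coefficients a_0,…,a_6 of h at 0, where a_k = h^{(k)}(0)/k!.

f: a_k = 0, 3, -3/2, 1, -3/4, 3/5, -1/2, …
g: a_k = -1, 0, 2, 0, -2/3, 0, 4/45, …
f+g: L₀ = lclm(L_f,L_g), ord ≤ 2+2.
h=∫h₀ ⇒ L = L₀·Dx.
L = (20 + 16·x + 8·x^2)·Dx^2 + (12 + 28·x + 24·x^2 + 8·x^3)·Dx^3 + (5 + 4·x + 2·x^2)·Dx^4 + (3 + 7·x + 6·x^2 + 2·x^3)·Dx^5  (order 5).
h: a_k = 0, -1, 3/2, 1/6, 1/4, -17/60, 1/10, …
ICs: h(0) = 0, h′(0) = -1, h′′(0) = 3, h′′′(0) = 1, h′′′′(0) = 6.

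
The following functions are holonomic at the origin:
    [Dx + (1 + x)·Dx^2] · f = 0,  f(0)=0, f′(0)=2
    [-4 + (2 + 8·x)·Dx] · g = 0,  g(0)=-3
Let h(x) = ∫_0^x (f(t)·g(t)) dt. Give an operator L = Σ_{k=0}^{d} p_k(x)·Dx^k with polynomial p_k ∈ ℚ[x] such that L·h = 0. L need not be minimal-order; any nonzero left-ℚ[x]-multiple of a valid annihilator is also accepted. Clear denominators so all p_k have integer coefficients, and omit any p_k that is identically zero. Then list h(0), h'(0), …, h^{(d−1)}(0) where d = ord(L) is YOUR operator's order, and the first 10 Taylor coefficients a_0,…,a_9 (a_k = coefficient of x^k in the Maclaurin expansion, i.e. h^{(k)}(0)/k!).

L = (10 + 4·x)·Dx + (-3 - 12·x)·Dx^2 + (1 + 9·x + 24·x^2 + 16·x^3)·Dx^3  (order 3).
h: a_k = 0, 0, -3, -3, 4, -13/2, 389/30, -1052/35, 10807/140, -268067/1260, …
ICs: h(0) = 0, h′(0) = 0, h′′(0) = -6.

f: a_k = 0, 2, -1, 2/3, -1/2, 2/5, -1/3, 2/7, -1/4, 2/9, …
g: a_k = -3, -6, 6, -12, 30, -84, 252, -792, 2574, -8580, …
Product ⇒ symmetric product L₀, ord ≤ 2.
Integrate: L := L₀·Dx.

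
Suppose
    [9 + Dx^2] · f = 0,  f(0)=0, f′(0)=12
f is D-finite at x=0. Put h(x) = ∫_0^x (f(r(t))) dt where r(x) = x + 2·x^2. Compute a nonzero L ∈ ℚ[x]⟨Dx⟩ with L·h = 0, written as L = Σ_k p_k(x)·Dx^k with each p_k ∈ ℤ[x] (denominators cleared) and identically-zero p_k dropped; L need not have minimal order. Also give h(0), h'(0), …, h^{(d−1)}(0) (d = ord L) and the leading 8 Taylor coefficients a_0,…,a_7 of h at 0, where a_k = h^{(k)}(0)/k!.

L = (9 + 108·x + 432·x^2 + 576·x^3)·Dx - 4·Dx^2 + (1 + 4·x)·Dx^3  (order 3).
h: a_k = 0, 0, 6, 8, -9/2, -108/5, -693/20, -9, …
ICs: h(0) = 0, h′(0) = 0, h′′(0) = 12.

f: a_k = 0, 12, 0, -18, 0, 81/10, 0, -243/140, …
h₀=f(r): pull back L_f along r ⇒ L₀.
h=∫₀ˣh₀: take L = L₀·Dx.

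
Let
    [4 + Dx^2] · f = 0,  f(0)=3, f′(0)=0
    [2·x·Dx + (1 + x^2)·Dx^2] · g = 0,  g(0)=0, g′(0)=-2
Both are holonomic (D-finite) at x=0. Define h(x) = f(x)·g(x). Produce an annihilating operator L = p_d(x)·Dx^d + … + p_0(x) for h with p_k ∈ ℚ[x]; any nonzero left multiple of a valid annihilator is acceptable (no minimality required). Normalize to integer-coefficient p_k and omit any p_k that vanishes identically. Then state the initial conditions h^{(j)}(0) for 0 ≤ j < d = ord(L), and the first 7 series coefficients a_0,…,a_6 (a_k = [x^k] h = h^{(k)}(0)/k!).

L = (160 + 464·x^2 + 464·x^4 + 256·x^6 + 64·x^8) + (96·x + 224·x^3 + 192·x^5 + 64·x^7)·Dx + (60 + 188·x^2 + 216·x^4 + 128·x^6 + 32·x^8)·Dx^2 + (24·x + 56·x^3 + 48·x^5 + 16·x^7)·Dx^3 + (5 + 18·x^2 + 25·x^4 + 16·x^6 + 4·x^8)·Dx^4  (order 4).
h: a_k = 0, -6, 0, 14, 0, -46/5, 0, …
ICs: h(0) = 0, h′(0) = -6, h′′(0) = 0, h′′′(0) = 84.

f: a_k = 3, 0, -6, 0, 2, 0, -4/15, …
g: a_k = 0, -2, 0, 2/3, 0, -2/5, 0, …
h₀=f·g: eliminate ⇒ L₀, order ≤ 2·2.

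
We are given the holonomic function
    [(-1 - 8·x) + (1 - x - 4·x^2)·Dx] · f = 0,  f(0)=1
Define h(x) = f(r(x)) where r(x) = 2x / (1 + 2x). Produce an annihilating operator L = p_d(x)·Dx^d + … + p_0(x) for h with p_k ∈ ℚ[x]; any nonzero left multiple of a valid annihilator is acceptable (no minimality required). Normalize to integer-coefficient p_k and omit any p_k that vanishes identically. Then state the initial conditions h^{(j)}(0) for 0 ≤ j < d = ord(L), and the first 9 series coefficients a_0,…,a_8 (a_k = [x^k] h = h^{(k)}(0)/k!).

L = (2 + 36·x) + (-1 - 4·x + 12·x^2 + 32·x^3)·Dx  (order 1).
h: a_k = 1, 2, 16, 0, 256, -512, 5120, -18432, 118784, …
ICs: h(0) = 1.

f: a_k = 1, 1, 5, 9, 29, 65, 181, 441, 1165, …
Change of var in L_f (x↦r) gives L₀.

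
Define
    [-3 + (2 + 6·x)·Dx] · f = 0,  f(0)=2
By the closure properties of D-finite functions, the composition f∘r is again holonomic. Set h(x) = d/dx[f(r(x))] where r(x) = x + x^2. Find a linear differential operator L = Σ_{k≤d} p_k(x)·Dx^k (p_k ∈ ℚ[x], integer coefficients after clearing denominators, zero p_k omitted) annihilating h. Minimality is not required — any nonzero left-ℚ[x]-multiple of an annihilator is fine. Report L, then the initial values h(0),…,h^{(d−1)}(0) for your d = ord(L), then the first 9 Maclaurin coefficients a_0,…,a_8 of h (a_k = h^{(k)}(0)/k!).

f: a_k = 2, 3, -9/4, 27/8, -405/64, 1701/128, -15309/512, 72171/1024, -2814669/16384, …
Substitute x→r, Dx→(1/r')Dx; clear ⇒ L₀.
h₀' ⇒ L via d/dx closure of L₀.
L = 1 + (-2 - 10·x - 18·x^2 - 12·x^3)·Dx  (order 1).
h: a_k = 3, 3/2, -27/8, 99/16, -1215/128, 2997/256, -9639/1024, -6237/2048, 1073817/32768, …
ICs: h(0) = 3.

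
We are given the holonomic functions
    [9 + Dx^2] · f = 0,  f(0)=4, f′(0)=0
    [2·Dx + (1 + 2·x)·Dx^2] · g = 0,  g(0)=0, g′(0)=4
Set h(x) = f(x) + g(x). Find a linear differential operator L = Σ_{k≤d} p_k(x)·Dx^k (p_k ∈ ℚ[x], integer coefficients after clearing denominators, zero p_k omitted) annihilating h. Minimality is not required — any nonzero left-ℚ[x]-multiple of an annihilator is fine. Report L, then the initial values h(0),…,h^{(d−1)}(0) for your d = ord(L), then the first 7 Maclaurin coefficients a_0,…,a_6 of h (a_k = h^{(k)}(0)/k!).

L = (594 + 648·x + 648·x^2)·Dx + (153 + 630·x + 972·x^2 + 648·x^3)·Dx^2 + (66 + 72·x + 72·x^2)·Dx^3 + (17 + 70·x + 108·x^2 + 72·x^3)·Dx^4  (order 4).
h: a_k = 4, 4, -22, 16/3, 11/2, 64/5, -1523/60, …
ICs: h(0) = 4, h′(0) = 4, h′′(0) = -44, h′′′(0) = 32.

f: a_k = 4, 0, -18, 0, 27/2, 0, -81/20, …
g: a_k = 0, 4, -4, 16/3, -8, 64/5, -64/3, …
Weyl lclm of L_f,L_g ⇒ L₀ (ord ≤ 4).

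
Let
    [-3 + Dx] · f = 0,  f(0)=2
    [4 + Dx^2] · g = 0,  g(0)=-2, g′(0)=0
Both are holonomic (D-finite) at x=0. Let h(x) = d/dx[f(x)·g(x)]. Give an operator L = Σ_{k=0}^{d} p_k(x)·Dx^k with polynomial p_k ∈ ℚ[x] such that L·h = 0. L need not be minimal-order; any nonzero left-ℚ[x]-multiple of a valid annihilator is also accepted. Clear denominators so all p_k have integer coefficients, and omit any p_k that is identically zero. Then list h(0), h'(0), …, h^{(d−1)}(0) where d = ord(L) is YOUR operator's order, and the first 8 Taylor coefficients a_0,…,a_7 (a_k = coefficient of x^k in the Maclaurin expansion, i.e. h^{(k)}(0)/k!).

f: a_k = 2, 6, 9, 9, 27/4, 81/20, 81/40, 243/280, …
g: a_k = -2, 0, 4, 0, -4/3, 0, 8/45, 0, …
L₀ := L_f ⊗_s L_g (sym. prod.), ord ≤ 2.
Differentiate: ansatz ord ≤ ord L₀ ⇒ L.
L = 13 - 6·Dx + Dx^2  (order 2).
h: a_k = -12, -20, 18, 238/3, 199/2, 407/6, 1483/60, 239/1260, …
ICs: h(0) = -12, h′(0) = -20.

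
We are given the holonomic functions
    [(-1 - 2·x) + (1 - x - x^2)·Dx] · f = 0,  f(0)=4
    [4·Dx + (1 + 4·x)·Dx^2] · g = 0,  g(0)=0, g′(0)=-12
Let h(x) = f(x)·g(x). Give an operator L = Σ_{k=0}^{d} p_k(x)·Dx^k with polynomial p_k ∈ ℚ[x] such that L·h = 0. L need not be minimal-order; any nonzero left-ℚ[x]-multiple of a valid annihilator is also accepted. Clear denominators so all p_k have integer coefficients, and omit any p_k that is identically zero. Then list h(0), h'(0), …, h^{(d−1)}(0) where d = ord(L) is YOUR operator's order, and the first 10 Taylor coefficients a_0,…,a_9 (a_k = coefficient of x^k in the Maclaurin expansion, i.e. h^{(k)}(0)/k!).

L = (6 + 16·x) + (-2 + 16·x + 20·x^2)·Dx + (-1 - 3·x + 5·x^2 + 4·x^3)·Dx^2  (order 2).
h: a_k = 0, -48, 48, -256, 560, -10768/5, 32992/5, -827472/35, 2844112/35, -6130048/21, …
ICs: h(0) = 0, h′(0) = -48.

f: a_k = 4, 4, 8, 12, 20, 32, 52, 84, 136, 220, …
g: a_k = 0, -12, 24, -64, 192, -3072/5, 2048, -49152/7, 24576, -262144/3, …
Sym-product of L_f,L_g gives L₀ (≤ ord 2).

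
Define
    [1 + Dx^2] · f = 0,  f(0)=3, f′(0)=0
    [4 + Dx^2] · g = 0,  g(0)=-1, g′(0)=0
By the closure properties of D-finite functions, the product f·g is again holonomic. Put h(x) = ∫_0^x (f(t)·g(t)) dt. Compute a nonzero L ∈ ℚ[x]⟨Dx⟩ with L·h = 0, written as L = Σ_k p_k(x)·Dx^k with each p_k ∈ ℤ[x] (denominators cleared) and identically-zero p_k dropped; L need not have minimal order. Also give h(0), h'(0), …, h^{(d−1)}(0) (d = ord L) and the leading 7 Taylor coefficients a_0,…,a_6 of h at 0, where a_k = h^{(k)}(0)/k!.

L = 9·Dx + 10·Dx^3 + Dx^5  (order 5).
h: a_k = 0, -3, 0, 5/2, 0, -41/40, 0, …
ICs: h(0) = 0, h′(0) = -3, h′′(0) = 0, h′′′(0) = 15, h′′′′(0) = 0.

f: a_k = 3, 0, -3/2, 0, 1/8, 0, -1/240, …
g: a_k = -1, 0, 2, 0, -2/3, 0, 4/45, …
Product ⇒ symmetric product L₀, ord ≤ 4.
h=∫h₀ ⇒ L = L₀·Dx.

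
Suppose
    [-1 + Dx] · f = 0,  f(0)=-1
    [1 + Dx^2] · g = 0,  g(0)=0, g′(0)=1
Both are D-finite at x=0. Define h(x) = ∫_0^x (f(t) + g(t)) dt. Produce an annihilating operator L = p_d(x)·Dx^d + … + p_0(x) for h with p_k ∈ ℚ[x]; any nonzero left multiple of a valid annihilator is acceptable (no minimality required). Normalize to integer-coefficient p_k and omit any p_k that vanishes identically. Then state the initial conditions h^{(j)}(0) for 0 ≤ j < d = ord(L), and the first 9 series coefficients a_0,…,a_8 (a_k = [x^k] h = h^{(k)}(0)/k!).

f: a_k = -1, -1, -1/2, -1/6, -1/24, -1/120, -1/720, -1/5040, -1/40320, …
g: a_k = 0, 1, 0, -1/6, 0, 1/120, 0, -1/5040, 0, …
h₀=f+g: left-lcm gives L₀, ord ≤ 3.
∫: right-multiply L₀ by Dx.
L = -Dx + Dx^2 - Dx^3 + Dx^4  (order 4).
h: a_k = 0, -1, 0, -1/6, -1/12, -1/120, 0, -1/5040, -1/20160, …
ICs: h(0) = 0, h′(0) = -1, h′′(0) = 0, h′′′(0) = -1.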